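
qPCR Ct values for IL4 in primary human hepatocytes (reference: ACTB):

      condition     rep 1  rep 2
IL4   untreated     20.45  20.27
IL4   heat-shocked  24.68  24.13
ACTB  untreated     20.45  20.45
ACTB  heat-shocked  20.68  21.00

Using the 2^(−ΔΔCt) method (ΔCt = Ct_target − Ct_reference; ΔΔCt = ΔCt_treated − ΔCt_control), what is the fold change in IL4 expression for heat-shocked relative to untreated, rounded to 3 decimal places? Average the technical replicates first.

Mean Ct: IL4 untreated 20.360; IL4 heat-shocked 24.405; ACTB untreated 20.450; ACTB heat-shocked 20.840
ΔCt(untreated) = 20.360 − 20.450 = -0.090
ΔCt(heat-shocked) = 24.405 − 20.840 = 3.565
ΔΔCt = 3.565 − (-0.090) = 3.655
Fold change = 2^(−3.655) = 0.0794

0.079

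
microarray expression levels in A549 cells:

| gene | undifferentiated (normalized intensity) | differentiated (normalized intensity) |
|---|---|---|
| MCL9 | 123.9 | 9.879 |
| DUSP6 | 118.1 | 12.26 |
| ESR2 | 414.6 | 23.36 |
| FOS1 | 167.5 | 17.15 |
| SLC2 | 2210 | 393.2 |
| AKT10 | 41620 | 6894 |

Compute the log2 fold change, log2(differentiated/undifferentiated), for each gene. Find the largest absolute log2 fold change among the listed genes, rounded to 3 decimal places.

log2(9.879/123.9) = -3.649  (MCL9)
log2(12.26/118.1) = -3.268  (DUSP6)
log2(23.36/414.6) = -4.150  (ESR2)
log2(17.15/167.5) = -3.288  (FOS1)
log2(393.2/2210) = -2.491  (SLC2)
log2(6894/41620) = -2.594  (AKT10)
The largest magnitude belongs to ESR2.

4.150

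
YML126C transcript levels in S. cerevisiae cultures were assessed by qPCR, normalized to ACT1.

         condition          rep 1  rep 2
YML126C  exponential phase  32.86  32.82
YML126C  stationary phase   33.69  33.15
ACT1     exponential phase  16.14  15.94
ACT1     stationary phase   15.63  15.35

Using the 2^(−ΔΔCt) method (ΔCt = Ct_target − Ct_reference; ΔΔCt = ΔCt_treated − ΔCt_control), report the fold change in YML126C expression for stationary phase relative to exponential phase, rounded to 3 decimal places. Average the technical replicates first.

Mean Ct: YML126C exponential phase 32.840; YML126C stationary phase 33.420; ACT1 exponential phase 16.040; ACT1 stationary phase 15.490
ΔCt(exponential phase) = 32.840 − 16.040 = 16.800
ΔCt(stationary phase) = 33.420 − 15.490 = 17.930
ΔΔCt = 17.930 − 16.800 = 1.130
Fold change = 2^(−1.130) = 0.4569

0.457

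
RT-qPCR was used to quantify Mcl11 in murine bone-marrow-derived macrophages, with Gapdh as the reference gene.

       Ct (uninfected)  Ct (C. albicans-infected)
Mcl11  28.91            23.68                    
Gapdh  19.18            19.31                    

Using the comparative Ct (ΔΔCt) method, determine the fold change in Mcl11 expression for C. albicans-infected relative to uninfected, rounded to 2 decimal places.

41.07

ΔCt(uninfected) = 28.910 − 19.180 = 9.730
ΔCt(C. albicans-infected) = 23.680 − 19.310 = 4.370
ΔΔCt = 4.370 − 9.730 = -5.360
Fold change = 2^(−(-5.360)) = 2^5.360 = 41.070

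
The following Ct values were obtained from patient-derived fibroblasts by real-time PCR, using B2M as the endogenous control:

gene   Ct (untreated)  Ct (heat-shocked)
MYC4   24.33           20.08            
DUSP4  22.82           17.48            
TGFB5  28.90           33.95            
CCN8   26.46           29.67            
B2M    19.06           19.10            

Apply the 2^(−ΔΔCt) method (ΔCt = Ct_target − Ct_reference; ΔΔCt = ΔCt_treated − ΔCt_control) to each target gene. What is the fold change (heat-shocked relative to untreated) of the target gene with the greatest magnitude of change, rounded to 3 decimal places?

41.643

MYC4: ΔΔCt = (20.08−19.10) − (24.33−19.06) = 0.98 − 5.27 = -4.29; fold change = 2^4.29 = 19.562
DUSP4: ΔΔCt = (17.48−19.10) − (22.82−19.06) = -1.62 − 3.76 = -5.38; fold change = 2^5.38 = 41.643
TGFB5: ΔΔCt = (33.95−19.10) − (28.90−19.06) = 14.85 − 9.84 = 5.01; fold change = 2^-5.01 = 0.031
CCN8: ΔΔCt = (29.67−19.10) − (26.46−19.06) = 10.57 − 7.40 = 3.17; fold change = 2^-3.17 = 0.111
DUSP4 has the largest |ΔΔCt| = 5.38.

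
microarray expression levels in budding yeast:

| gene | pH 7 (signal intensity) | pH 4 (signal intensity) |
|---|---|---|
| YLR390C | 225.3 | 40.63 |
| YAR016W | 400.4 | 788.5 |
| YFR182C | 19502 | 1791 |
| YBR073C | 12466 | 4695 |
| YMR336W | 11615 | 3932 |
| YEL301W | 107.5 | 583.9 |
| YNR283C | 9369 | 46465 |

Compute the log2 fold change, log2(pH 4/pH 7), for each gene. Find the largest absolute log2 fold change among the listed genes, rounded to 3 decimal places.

3.445

log2(40.63/225.3) = -2.471  (YLR390C)
log2(788.5/400.4) = 0.978  (YAR016W)
log2(1791/19502) = -3.445  (YFR182C)
log2(4695/12466) = -1.409  (YBR073C)
log2(3932/11615) = -1.563  (YMR336W)
log2(583.9/107.5) = 2.441  (YEL301W)
log2(46465/9369) = 2.310  (YNR283C)
The largest magnitude belongs to YFR182C.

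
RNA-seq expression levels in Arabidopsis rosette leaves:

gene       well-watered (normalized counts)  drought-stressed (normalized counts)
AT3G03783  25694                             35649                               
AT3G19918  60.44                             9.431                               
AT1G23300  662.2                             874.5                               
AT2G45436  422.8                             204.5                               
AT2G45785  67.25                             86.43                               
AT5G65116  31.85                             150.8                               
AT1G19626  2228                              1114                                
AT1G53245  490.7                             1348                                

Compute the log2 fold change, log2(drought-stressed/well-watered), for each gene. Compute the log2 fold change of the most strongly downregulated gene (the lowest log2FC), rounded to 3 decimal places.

-2.680

log2(35649/25694) = 0.472  (AT3G03783)
log2(9.431/60.44) = -2.680  (AT3G19918)
log2(874.5/662.2) = 0.401  (AT1G23300)
log2(204.5/422.8) = -1.048  (AT2G45436)
log2(86.43/67.25) = 0.362  (AT2G45785)
log2(150.8/31.85) = 2.243  (AT5G65116)
log2(1114/2228) = -1.000  (AT1G19626)
log2(1348/490.7) = 1.458  (AT1G53245)
AT3G19918 is most strongly downregulated.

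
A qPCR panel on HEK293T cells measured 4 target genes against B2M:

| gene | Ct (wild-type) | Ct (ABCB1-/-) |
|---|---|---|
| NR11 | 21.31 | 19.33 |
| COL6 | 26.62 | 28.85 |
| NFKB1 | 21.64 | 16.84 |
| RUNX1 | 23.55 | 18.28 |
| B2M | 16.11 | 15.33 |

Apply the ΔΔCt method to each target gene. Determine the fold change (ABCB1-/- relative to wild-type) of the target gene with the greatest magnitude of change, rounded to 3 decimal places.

22.471

NR11: ΔΔCt = (19.33−15.33) − (21.31−16.11) = 4.00 − 5.20 = -1.20; fold change = 2^1.20 = 2.297
COL6: ΔΔCt = (28.85−15.33) − (26.62−16.11) = 13.52 − 10.51 = 3.01; fold change = 2^-3.01 = 0.124
NFKB1: ΔΔCt = (16.84−15.33) − (21.64−16.11) = 1.51 − 5.53 = -4.02; fold change = 2^4.02 = 16.223
RUNX1: ΔΔCt = (18.28−15.33) − (23.55−16.11) = 2.95 − 7.44 = -4.49; fold change = 2^4.49 = 22.471
RUNX1 has the largest |ΔΔCt| = 4.49.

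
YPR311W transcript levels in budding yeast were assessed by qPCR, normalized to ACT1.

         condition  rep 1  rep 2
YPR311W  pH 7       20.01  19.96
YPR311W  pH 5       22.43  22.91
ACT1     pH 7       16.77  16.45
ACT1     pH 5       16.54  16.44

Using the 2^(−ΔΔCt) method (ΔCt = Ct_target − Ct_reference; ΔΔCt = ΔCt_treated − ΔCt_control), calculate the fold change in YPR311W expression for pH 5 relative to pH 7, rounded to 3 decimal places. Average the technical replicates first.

Mean Ct: YPR311W pH 7 19.985; YPR311W pH 5 22.670; ACT1 pH 7 16.610; ACT1 pH 5 16.490
ΔCt(pH 7) = 19.985 − 16.610 = 3.375
ΔCt(pH 5) = 22.670 − 16.490 = 6.180
ΔΔCt = 6.180 − 3.375 = 2.805
Fold change = 2^(−2.805) = 0.1431

0.143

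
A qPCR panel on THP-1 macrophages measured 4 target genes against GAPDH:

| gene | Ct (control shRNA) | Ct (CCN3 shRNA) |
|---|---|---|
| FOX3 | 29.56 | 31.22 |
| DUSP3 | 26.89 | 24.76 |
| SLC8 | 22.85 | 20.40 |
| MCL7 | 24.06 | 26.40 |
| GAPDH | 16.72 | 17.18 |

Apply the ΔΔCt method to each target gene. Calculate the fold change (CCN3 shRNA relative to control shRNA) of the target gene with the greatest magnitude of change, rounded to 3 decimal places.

FOX3: ΔΔCt = (31.22−17.18) − (29.56−16.72) = 14.04 − 12.84 = 1.20; fold change = 2^-1.20 = 0.435
DUSP3: ΔΔCt = (24.76−17.18) − (26.89−16.72) = 7.58 − 10.17 = -2.59; fold change = 2^2.59 = 6.021
SLC8: ΔΔCt = (20.40−17.18) − (22.85−16.72) = 3.22 − 6.13 = -2.91; fold change = 2^2.91 = 7.516
MCL7: ΔΔCt = (26.40−17.18) − (24.06−16.72) = 9.22 − 7.34 = 1.88; fold change = 2^-1.88 = 0.272
SLC8 has the largest |ΔΔCt| = 2.91.

7.516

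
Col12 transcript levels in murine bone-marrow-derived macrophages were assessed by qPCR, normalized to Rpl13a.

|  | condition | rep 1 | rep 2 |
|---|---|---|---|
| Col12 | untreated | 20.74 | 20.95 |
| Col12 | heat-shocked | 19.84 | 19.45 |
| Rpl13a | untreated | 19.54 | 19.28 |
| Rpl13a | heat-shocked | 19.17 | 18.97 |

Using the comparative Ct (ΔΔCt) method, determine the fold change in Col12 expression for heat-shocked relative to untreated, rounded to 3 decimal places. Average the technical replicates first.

Mean Ct: Col12 untreated 20.845; Col12 heat-shocked 19.645; Rpl13a untreated 19.410; Rpl13a heat-shocked 19.070
ΔCt(untreated) = 20.845 − 19.410 = 1.435
ΔCt(heat-shocked) = 19.645 − 19.070 = 0.575
ΔΔCt = 0.575 − 1.435 = -0.860
Fold change = 2^(−(-0.860)) = 2^0.860 = 1.8150

1.815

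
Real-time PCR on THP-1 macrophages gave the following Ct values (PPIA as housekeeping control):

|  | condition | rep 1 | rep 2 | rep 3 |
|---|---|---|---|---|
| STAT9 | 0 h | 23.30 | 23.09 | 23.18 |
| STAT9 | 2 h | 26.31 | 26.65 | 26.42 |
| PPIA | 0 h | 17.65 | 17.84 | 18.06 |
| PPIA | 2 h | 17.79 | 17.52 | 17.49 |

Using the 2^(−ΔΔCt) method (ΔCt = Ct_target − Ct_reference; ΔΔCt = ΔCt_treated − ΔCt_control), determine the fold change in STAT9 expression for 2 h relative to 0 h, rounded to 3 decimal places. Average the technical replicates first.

0.087

Mean Ct: STAT9 0 h 23.190; STAT9 2 h 26.460; PPIA 0 h 17.850; PPIA 2 h 17.600
ΔCt(0 h) = 23.190 − 17.850 = 5.340
ΔCt(2 h) = 26.460 − 17.600 = 8.860
ΔΔCt = 8.860 − 5.340 = 3.520
Fold change = 2^(−3.520) = 0.0872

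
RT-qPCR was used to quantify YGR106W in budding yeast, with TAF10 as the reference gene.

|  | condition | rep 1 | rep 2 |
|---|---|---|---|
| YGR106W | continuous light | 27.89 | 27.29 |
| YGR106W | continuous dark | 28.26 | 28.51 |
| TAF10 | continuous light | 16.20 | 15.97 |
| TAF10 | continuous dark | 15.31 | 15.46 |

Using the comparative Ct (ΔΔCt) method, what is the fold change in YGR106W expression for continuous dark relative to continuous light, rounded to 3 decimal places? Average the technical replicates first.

0.355

Mean Ct: YGR106W continuous light 27.590; YGR106W continuous dark 28.385; TAF10 continuous light 16.085; TAF10 continuous dark 15.385
ΔCt(continuous light) = 27.590 − 16.085 = 11.505
ΔCt(continuous dark) = 28.385 − 15.385 = 13.000
ΔΔCt = 13.000 − 11.505 = 1.495
Fold change = 2^(−1.495) = 0.3548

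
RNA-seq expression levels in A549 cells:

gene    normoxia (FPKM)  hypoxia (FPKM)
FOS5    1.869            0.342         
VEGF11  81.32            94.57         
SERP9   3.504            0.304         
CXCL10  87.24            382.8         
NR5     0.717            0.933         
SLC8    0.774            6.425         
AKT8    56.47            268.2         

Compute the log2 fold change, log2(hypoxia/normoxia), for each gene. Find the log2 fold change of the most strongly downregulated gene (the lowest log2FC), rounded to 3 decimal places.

-3.527

log2(0.342/1.869) = -2.450  (FOS5)
log2(94.57/81.32) = 0.218  (VEGF11)
log2(0.304/3.504) = -3.527  (SERP9)
log2(382.8/87.24) = 2.134  (CXCL10)
log2(0.933/0.717) = 0.380  (NR5)
log2(6.425/0.774) = 3.053  (SLC8)
log2(268.2/56.47) = 2.248  (AKT8)
SERP9 is most strongly downregulated.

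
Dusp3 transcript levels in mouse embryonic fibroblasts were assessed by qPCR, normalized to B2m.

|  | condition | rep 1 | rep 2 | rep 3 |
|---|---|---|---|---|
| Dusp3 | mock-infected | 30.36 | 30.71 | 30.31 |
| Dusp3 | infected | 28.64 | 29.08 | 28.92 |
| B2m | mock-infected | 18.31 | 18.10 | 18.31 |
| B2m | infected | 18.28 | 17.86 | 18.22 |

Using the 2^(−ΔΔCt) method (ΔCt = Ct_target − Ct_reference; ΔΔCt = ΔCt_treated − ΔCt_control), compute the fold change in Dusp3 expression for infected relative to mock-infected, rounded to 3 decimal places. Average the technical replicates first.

Mean Ct: Dusp3 mock-infected 30.460; Dusp3 infected 28.880; B2m mock-infected 18.240; B2m infected 18.120
ΔCt(mock-infected) = 30.460 − 18.240 = 12.220
ΔCt(infected) = 28.880 − 18.120 = 10.760
ΔΔCt = 10.760 − 12.220 = -1.460
Fold change = 2^(−(-1.460)) = 2^1.460 = 2.7511

2.751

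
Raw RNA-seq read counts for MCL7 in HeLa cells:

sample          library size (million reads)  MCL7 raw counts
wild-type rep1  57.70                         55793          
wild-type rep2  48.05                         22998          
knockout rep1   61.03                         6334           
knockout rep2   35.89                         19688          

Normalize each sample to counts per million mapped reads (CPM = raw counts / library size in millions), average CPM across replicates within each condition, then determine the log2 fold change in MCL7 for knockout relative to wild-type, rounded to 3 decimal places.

-1.148

CPM(wild-type rep1) = 55793 / 57.70 = 966.9497
CPM(wild-type rep2) = 22998 / 48.05 = 478.6264
CPM(knockout rep1) = 6334 / 61.03 = 103.7850
CPM(knockout rep2) = 19688 / 35.89 = 548.5651
mean CPM(wild-type) = 722.7881; mean CPM(knockout) = 326.1750
Fold change = 326.1750 / 722.7881 = 0.45127
log2(0.45127) = -1.1479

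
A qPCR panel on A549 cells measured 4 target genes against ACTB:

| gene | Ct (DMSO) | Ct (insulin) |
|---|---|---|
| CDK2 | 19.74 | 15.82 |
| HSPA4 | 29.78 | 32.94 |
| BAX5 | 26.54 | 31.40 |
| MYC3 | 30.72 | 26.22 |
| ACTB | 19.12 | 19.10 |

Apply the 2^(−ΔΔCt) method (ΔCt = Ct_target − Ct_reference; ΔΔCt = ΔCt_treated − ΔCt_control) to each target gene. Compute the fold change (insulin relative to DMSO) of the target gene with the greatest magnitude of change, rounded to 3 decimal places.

0.034

CDK2: ΔΔCt = (15.82−19.10) − (19.74−19.12) = -3.28 − 0.62 = -3.90; fold change = 2^3.90 = 14.929
HSPA4: ΔΔCt = (32.94−19.10) − (29.78−19.12) = 13.84 − 10.66 = 3.18; fold change = 2^-3.18 = 0.110
BAX5: ΔΔCt = (31.40−19.10) − (26.54−19.12) = 12.30 − 7.42 = 4.88; fold change = 2^-4.88 = 0.034
MYC3: ΔΔCt = (26.22−19.10) − (30.72−19.12) = 7.12 − 11.60 = -4.48; fold change = 2^4.48 = 22.316
BAX5 has the largest |ΔΔCt| = 4.88.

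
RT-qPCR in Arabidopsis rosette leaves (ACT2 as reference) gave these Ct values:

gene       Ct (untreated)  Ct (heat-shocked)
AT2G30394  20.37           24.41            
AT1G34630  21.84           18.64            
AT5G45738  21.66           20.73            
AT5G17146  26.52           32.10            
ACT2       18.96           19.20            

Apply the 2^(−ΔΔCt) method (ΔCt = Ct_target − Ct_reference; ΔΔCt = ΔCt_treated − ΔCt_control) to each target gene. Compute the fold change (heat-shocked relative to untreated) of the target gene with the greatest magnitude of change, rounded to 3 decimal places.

AT2G30394: ΔΔCt = (24.41−19.20) − (20.37−18.96) = 5.21 − 1.41 = 3.80; fold change = 2^-3.80 = 0.072
AT1G34630: ΔΔCt = (18.64−19.20) − (21.84−18.96) = -0.56 − 2.88 = -3.44; fold change = 2^3.44 = 10.853
AT5G45738: ΔΔCt = (20.73−19.20) − (21.66−18.96) = 1.53 − 2.70 = -1.17; fold change = 2^1.17 = 2.250
AT5G17146: ΔΔCt = (32.10−19.20) − (26.52−18.96) = 12.90 − 7.56 = 5.34; fold change = 2^-5.34 = 0.025
AT5G17146 has the largest |ΔΔCt| = 5.34.

0.025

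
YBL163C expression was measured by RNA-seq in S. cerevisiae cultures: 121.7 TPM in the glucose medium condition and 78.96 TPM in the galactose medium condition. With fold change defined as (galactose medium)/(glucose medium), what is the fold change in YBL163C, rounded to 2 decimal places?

0.65

Fold change = 78.96 / 121.7 = 0.649
YBL163C is downregulated.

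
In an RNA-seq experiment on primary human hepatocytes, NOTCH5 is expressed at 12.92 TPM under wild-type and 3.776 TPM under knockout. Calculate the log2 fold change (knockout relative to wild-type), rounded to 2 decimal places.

Fold change = 3.776 / 12.92 = 0.2923
log2(0.2923) = -1.775

-1.77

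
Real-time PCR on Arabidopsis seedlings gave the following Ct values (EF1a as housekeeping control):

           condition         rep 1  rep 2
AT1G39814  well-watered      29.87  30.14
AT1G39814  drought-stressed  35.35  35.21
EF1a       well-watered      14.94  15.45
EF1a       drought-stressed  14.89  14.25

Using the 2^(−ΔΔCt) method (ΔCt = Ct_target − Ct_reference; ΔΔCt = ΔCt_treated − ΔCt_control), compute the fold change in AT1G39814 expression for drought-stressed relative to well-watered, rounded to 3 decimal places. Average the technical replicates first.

Mean Ct: AT1G39814 well-watered 30.005; AT1G39814 drought-stressed 35.280; EF1a well-watered 15.195; EF1a drought-stressed 14.570
ΔCt(well-watered) = 30.005 − 15.195 = 14.810
ΔCt(drought-stressed) = 35.280 − 14.570 = 20.710
ΔΔCt = 20.710 − 14.810 = 5.900
Fold change = 2^(−5.900) = 0.0167

0.017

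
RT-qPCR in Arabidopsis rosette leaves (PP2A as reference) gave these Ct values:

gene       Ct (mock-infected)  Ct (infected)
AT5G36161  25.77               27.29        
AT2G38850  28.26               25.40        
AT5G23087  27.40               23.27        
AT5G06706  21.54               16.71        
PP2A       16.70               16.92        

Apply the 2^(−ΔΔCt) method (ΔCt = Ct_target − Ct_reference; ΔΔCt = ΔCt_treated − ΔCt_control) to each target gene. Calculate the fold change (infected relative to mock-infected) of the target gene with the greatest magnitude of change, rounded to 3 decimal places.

AT5G36161: ΔΔCt = (27.29−16.92) − (25.77−16.70) = 10.37 − 9.07 = 1.30; fold change = 2^-1.30 = 0.406
AT2G38850: ΔΔCt = (25.40−16.92) − (28.26−16.70) = 8.48 − 11.56 = -3.08; fold change = 2^3.08 = 8.456
AT5G23087: ΔΔCt = (23.27−16.92) − (27.40−16.70) = 6.35 − 10.70 = -4.35; fold change = 2^4.35 = 20.393
AT5G06706: ΔΔCt = (16.71−16.92) − (21.54−16.70) = -0.21 − 4.84 = -5.05; fold change = 2^5.05 = 33.128
AT5G06706 has the largest |ΔΔCt| = 5.05.

33.128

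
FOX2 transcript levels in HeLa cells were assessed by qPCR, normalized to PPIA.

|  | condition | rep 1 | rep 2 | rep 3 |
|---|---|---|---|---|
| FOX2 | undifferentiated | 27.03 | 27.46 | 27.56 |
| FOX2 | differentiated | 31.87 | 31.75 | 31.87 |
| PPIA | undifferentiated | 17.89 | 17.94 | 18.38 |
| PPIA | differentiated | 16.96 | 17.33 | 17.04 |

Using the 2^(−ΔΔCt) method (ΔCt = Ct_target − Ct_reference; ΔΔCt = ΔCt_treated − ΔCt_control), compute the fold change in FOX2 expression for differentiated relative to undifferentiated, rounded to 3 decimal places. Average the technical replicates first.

Mean Ct: FOX2 undifferentiated 27.350; FOX2 differentiated 31.830; PPIA undifferentiated 18.070; PPIA differentiated 17.110
ΔCt(undifferentiated) = 27.350 − 18.070 = 9.280
ΔCt(differentiated) = 31.830 − 17.110 = 14.720
ΔΔCt = 14.720 − 9.280 = 5.440
Fold change = 2^(−5.440) = 0.0230

0.023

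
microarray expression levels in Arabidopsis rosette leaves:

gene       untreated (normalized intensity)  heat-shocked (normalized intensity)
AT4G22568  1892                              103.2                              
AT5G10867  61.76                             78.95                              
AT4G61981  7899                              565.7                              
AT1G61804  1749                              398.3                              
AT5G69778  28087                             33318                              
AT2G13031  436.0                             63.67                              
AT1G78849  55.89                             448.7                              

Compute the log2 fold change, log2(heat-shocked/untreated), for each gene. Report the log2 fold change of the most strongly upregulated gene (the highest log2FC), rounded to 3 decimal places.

3.005

log2(103.2/1892) = -4.196  (AT4G22568)
log2(78.95/61.76) = 0.354  (AT5G10867)
log2(565.7/7899) = -3.804  (AT4G61981)
log2(398.3/1749) = -2.135  (AT1G61804)
log2(33318/28087) = 0.246  (AT5G69778)
log2(63.67/436.0) = -2.776  (AT2G13031)
log2(448.7/55.89) = 3.005  (AT1G78849)
AT1G78849 is most strongly upregulated.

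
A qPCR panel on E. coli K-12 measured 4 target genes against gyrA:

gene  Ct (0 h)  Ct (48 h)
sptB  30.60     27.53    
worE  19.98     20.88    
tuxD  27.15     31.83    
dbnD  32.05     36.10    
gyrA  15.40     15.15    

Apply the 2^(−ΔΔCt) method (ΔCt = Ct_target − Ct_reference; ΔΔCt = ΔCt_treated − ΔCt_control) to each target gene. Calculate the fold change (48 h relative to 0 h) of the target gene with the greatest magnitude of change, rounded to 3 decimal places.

0.033

sptB: ΔΔCt = (27.53−15.15) − (30.60−15.40) = 12.38 − 15.20 = -2.82; fold change = 2^2.82 = 7.062
worE: ΔΔCt = (20.88−15.15) − (19.98−15.40) = 5.73 − 4.58 = 1.15; fold change = 2^-1.15 = 0.451
tuxD: ΔΔCt = (31.83−15.15) − (27.15−15.40) = 16.68 − 11.75 = 4.93; fold change = 2^-4.93 = 0.033
dbnD: ΔΔCt = (36.10−15.15) − (32.05−15.40) = 20.95 − 16.65 = 4.30; fold change = 2^-4.30 = 0.051
tuxD has the largest |ΔΔCt| = 4.93.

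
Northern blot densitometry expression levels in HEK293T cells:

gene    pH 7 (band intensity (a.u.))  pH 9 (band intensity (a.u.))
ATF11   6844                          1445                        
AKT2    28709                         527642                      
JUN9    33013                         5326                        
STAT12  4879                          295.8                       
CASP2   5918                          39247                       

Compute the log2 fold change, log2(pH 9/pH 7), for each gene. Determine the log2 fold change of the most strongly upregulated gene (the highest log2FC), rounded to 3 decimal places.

log2(1445/6844) = -2.244  (ATF11)
log2(527642/28709) = 4.200  (AKT2)
log2(5326/33013) = -2.632  (JUN9)
log2(295.8/4879) = -4.044  (STAT12)
log2(39247/5918) = 2.729  (CASP2)
AKT2 is most strongly upregulated.

4.200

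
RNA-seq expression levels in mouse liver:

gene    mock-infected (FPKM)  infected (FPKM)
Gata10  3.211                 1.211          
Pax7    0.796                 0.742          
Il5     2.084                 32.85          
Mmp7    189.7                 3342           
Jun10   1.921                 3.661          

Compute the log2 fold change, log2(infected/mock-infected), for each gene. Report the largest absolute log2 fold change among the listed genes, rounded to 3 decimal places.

log2(1.211/3.211) = -1.407  (Gata10)
log2(0.742/0.796) = -0.101  (Pax7)
log2(32.85/2.084) = 3.978  (Il5)
log2(3342/189.7) = 4.139  (Mmp7)
log2(3.661/1.921) = 0.930  (Jun10)
The largest magnitude belongs to Mmp7.

4.139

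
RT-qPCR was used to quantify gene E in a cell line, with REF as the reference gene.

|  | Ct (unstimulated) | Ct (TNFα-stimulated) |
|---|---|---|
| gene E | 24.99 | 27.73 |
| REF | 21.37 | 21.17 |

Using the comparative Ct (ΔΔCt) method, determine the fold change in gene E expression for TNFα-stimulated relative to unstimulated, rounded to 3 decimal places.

0.130

ΔCt(unstimulated) = 24.990 − 21.370 = 3.620
ΔCt(TNFα-stimulated) = 27.730 − 21.170 = 6.560
ΔΔCt = 6.560 − 3.620 = 2.940
Fold change = 2^(−2.940) = 0.1303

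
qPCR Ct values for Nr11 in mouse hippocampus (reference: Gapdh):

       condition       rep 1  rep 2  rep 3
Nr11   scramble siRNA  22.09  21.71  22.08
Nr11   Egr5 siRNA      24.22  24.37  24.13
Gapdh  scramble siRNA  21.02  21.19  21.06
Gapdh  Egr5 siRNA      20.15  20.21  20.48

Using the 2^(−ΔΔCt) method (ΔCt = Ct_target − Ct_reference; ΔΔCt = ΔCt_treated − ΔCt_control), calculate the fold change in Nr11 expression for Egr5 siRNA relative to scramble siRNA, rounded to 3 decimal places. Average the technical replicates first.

Mean Ct: Nr11 scramble siRNA 21.960; Nr11 Egr5 siRNA 24.240; Gapdh scramble siRNA 21.090; Gapdh Egr5 siRNA 20.280
ΔCt(scramble siRNA) = 21.960 − 21.090 = 0.870
ΔCt(Egr5 siRNA) = 24.240 − 20.280 = 3.960
ΔΔCt = 3.960 − 0.870 = 3.090
Fold change = 2^(−3.090) = 0.1174

0.117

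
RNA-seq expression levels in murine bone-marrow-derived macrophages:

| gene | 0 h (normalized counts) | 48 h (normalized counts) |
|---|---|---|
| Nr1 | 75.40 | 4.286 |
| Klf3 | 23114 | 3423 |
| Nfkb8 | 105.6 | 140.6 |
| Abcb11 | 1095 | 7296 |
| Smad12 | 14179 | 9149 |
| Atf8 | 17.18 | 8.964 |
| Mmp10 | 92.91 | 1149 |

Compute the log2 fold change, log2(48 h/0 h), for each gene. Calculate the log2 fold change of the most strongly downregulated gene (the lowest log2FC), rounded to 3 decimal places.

-4.137

log2(4.286/75.40) = -4.137  (Nr1)
log2(3423/23114) = -2.755  (Klf3)
log2(140.6/105.6) = 0.413  (Nfkb8)
log2(7296/1095) = 2.736  (Abcb11)
log2(9149/14179) = -0.632  (Smad12)
log2(8.964/17.18) = -0.939  (Atf8)
log2(1149/92.91) = 3.628  (Mmp10)
Nr1 is most strongly downregulated.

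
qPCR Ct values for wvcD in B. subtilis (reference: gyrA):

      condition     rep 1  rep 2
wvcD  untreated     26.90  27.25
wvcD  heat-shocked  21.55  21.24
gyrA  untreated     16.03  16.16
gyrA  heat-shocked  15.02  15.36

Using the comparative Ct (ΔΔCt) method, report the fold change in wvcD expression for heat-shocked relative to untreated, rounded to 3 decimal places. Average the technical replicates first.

27.379

Mean Ct: wvcD untreated 27.075; wvcD heat-shocked 21.395; gyrA untreated 16.095; gyrA heat-shocked 15.190
ΔCt(untreated) = 27.075 − 16.095 = 10.980
ΔCt(heat-shocked) = 21.395 − 15.190 = 6.205
ΔΔCt = 6.205 − 10.980 = -4.775
Fold change = 2^(−(-4.775)) = 2^4.775 = 27.3790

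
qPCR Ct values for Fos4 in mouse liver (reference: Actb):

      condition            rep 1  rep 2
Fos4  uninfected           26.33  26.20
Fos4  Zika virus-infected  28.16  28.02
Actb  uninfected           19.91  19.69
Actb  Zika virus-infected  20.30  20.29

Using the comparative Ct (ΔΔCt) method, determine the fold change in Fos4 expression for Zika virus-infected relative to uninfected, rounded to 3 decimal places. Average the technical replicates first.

0.398

Mean Ct: Fos4 uninfected 26.265; Fos4 Zika virus-infected 28.090; Actb uninfected 19.800; Actb Zika virus-infected 20.295
ΔCt(uninfected) = 26.265 − 19.800 = 6.465
ΔCt(Zika virus-infected) = 28.090 − 20.295 = 7.795
ΔΔCt = 7.795 − 6.465 = 1.330
Fold change = 2^(−1.330) = 0.3978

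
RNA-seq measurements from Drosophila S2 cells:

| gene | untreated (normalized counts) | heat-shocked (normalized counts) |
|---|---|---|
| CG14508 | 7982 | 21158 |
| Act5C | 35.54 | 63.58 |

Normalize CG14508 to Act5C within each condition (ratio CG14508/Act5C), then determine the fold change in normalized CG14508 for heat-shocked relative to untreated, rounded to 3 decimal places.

CG14508/Act5C (untreated) = 7982 / 35.54 = 224.59
CG14508/Act5C (heat-shocked) = 21158 / 63.58 = 332.78
Fold change = 332.78 / 224.59 = 1.4817

1.482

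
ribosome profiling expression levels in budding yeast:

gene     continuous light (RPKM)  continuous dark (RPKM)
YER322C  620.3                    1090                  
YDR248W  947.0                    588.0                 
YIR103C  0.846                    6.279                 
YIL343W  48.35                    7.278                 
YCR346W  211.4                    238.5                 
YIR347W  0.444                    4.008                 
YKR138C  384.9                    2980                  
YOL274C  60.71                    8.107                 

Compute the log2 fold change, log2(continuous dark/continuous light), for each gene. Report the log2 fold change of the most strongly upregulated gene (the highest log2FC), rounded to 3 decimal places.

3.174

log2(1090/620.3) = 0.813  (YER322C)
log2(588.0/947.0) = -0.688  (YDR248W)
log2(6.279/0.846) = 2.892  (YIR103C)
log2(7.278/48.35) = -2.732  (YIL343W)
log2(238.5/211.4) = 0.174  (YCR346W)
log2(4.008/0.444) = 3.174  (YIR347W)
log2(2980/384.9) = 2.953  (YKR138C)
log2(8.107/60.71) = -2.905  (YOL274C)
YIR347W is most strongly upregulated.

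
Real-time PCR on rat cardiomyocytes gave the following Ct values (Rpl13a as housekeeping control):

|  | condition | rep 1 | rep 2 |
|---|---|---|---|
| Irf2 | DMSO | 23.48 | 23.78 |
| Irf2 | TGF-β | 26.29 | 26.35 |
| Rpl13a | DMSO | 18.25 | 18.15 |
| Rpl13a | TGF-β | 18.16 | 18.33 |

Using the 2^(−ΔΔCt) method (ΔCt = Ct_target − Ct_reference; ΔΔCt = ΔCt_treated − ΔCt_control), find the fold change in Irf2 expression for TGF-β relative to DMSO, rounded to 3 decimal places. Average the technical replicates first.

Mean Ct: Irf2 DMSO 23.630; Irf2 TGF-β 26.320; Rpl13a DMSO 18.200; Rpl13a TGF-β 18.245
ΔCt(DMSO) = 23.630 − 18.200 = 5.430
ΔCt(TGF-β) = 26.320 − 18.245 = 8.075
ΔΔCt = 8.075 − 5.430 = 2.645
Fold change = 2^(−2.645) = 0.1599

0.160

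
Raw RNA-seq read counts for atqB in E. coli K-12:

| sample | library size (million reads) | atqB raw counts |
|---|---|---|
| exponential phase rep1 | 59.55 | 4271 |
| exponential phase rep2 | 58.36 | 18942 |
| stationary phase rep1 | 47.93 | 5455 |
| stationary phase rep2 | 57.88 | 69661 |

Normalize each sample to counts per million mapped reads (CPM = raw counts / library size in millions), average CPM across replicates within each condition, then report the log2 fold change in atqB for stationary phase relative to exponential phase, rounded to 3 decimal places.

CPM(exponential phase rep1) = 4271 / 59.55 = 71.7212
CPM(exponential phase rep2) = 18942 / 58.36 = 324.5716
CPM(stationary phase rep1) = 5455 / 47.93 = 113.8118
CPM(stationary phase rep2) = 69661 / 57.88 = 1203.5418
mean CPM(exponential phase) = 198.1464; mean CPM(stationary phase) = 658.6768
Fold change = 658.6768 / 198.1464 = 3.32419
log2(3.32419) = 1.7330

1.733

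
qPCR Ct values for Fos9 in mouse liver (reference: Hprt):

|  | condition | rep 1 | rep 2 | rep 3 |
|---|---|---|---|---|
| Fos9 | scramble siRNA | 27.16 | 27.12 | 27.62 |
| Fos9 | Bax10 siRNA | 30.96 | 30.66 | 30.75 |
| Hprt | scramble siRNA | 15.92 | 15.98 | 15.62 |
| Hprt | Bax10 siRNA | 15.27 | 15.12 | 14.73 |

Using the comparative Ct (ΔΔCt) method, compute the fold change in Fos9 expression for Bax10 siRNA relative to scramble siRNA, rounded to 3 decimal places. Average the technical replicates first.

Mean Ct: Fos9 scramble siRNA 27.300; Fos9 Bax10 siRNA 30.790; Hprt scramble siRNA 15.840; Hprt Bax10 siRNA 15.040
ΔCt(scramble siRNA) = 27.300 − 15.840 = 11.460
ΔCt(Bax10 siRNA) = 30.790 − 15.040 = 15.750
ΔΔCt = 15.750 − 11.460 = 4.290
Fold change = 2^(−4.290) = 0.0511

0.051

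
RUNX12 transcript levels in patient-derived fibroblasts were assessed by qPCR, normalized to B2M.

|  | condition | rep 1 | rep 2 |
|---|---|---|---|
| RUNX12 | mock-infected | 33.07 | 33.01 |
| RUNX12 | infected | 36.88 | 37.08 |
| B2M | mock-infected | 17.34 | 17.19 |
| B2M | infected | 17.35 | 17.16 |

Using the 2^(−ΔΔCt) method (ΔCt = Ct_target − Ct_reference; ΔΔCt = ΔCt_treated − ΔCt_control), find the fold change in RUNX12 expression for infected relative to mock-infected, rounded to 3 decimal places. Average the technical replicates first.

Mean Ct: RUNX12 mock-infected 33.040; RUNX12 infected 36.980; B2M mock-infected 17.265; B2M infected 17.255
ΔCt(mock-infected) = 33.040 − 17.265 = 15.775
ΔCt(infected) = 36.980 − 17.255 = 19.725
ΔΔCt = 19.725 − 15.775 = 3.950
Fold change = 2^(−3.950) = 0.0647

0.065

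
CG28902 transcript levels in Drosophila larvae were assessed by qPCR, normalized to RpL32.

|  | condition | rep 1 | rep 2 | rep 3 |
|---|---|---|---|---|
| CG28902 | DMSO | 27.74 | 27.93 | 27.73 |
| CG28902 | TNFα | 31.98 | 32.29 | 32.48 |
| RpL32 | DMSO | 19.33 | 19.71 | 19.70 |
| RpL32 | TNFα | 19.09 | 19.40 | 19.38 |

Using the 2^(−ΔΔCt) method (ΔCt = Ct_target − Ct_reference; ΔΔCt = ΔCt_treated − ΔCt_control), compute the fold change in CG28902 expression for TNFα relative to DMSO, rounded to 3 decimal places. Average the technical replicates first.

Mean Ct: CG28902 DMSO 27.800; CG28902 TNFα 32.250; RpL32 DMSO 19.580; RpL32 TNFα 19.290
ΔCt(DMSO) = 27.800 − 19.580 = 8.220
ΔCt(TNFα) = 32.250 − 19.290 = 12.960
ΔΔCt = 12.960 − 8.220 = 4.740
Fold change = 2^(−4.740) = 0.0374

0.037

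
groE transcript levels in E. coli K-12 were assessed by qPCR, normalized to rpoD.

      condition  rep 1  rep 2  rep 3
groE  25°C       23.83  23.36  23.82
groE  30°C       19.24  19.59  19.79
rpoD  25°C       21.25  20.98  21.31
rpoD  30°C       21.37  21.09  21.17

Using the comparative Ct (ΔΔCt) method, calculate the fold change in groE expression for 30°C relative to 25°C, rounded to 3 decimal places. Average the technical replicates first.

Mean Ct: groE 25°C 23.670; groE 30°C 19.540; rpoD 25°C 21.180; rpoD 30°C 21.210
ΔCt(25°C) = 23.670 − 21.180 = 2.490
ΔCt(30°C) = 19.540 − 21.210 = -1.670
ΔΔCt = -1.670 − 2.490 = -4.160
Fold change = 2^(−(-4.160)) = 2^4.160 = 17.8766

17.877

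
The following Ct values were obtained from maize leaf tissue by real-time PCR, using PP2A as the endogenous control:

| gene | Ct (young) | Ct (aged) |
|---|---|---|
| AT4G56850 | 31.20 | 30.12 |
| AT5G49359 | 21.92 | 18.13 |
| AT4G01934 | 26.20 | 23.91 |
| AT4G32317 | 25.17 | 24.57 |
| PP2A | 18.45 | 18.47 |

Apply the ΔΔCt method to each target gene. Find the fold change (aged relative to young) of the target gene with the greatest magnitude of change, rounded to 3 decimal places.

14.026

AT4G56850: ΔΔCt = (30.12−18.47) − (31.20−18.45) = 11.65 − 12.75 = -1.10; fold change = 2^1.10 = 2.144
AT5G49359: ΔΔCt = (18.13−18.47) − (21.92−18.45) = -0.34 − 3.47 = -3.81; fold change = 2^3.81 = 14.026
AT4G01934: ΔΔCt = (23.91−18.47) − (26.20−18.45) = 5.44 − 7.75 = -2.31; fold change = 2^2.31 = 4.959
AT4G32317: ΔΔCt = (24.57−18.47) − (25.17−18.45) = 6.10 − 6.72 = -0.62; fold change = 2^0.62 = 1.537
AT5G49359 has the largest |ΔΔCt| = 3.81.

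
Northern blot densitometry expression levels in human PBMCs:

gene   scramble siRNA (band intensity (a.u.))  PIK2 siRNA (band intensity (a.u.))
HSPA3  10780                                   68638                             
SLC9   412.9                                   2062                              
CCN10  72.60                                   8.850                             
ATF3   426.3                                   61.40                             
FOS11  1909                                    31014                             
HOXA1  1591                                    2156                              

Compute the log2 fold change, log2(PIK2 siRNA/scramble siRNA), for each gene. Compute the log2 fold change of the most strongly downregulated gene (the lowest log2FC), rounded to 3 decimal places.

log2(68638/10780) = 2.671  (HSPA3)
log2(2062/412.9) = 2.320  (SLC9)
log2(8.850/72.60) = -3.036  (CCN10)
log2(61.40/426.3) = -2.796  (ATF3)
log2(31014/1909) = 4.022  (FOS11)
log2(2156/1591) = 0.438  (HOXA1)
CCN10 is most strongly downregulated.

-3.036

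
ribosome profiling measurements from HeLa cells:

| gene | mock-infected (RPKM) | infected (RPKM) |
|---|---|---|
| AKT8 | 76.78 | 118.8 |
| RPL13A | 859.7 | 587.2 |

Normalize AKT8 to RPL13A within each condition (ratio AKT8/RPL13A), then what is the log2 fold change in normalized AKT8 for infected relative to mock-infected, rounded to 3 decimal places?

1.180

AKT8/RPL13A (mock-infected) = 76.78 / 859.7 = 0.08931
AKT8/RPL13A (infected) = 118.8 / 587.2 = 0.20232
Fold change = 0.20232 / 0.08931 = 2.2653
log2(2.2653) = 1.1797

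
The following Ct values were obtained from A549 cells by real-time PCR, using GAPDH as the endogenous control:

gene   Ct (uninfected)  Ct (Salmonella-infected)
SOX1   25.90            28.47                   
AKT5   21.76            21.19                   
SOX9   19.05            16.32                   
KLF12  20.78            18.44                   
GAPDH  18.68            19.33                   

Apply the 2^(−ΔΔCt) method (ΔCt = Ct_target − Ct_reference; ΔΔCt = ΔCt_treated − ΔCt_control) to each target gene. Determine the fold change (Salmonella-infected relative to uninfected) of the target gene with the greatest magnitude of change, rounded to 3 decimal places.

SOX1: ΔΔCt = (28.47−19.33) − (25.90−18.68) = 9.14 − 7.22 = 1.92; fold change = 2^-1.92 = 0.264
AKT5: ΔΔCt = (21.19−19.33) − (21.76−18.68) = 1.86 − 3.08 = -1.22; fold change = 2^1.22 = 2.329
SOX9: ΔΔCt = (16.32−19.33) − (19.05−18.68) = -3.01 − 0.37 = -3.38; fold change = 2^3.38 = 10.411
KLF12: ΔΔCt = (18.44−19.33) − (20.78−18.68) = -0.89 − 2.10 = -2.99; fold change = 2^2.99 = 7.945
SOX9 has the largest |ΔΔCt| = 3.38.

10.411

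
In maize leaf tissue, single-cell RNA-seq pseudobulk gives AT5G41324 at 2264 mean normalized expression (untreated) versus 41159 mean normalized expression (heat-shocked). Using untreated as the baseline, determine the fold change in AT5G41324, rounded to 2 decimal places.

18.18

Fold change = 41159 / 2264 = 18.180
AT5G41324 is upregulated.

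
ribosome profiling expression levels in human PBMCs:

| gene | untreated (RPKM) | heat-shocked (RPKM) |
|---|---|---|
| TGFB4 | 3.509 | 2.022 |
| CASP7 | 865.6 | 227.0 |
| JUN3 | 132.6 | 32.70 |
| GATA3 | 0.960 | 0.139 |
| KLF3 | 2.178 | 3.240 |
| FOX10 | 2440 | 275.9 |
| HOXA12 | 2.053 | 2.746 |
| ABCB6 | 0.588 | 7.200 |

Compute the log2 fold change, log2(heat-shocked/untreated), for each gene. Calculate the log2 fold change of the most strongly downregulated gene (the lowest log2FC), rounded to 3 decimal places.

-3.145

log2(2.022/3.509) = -0.795  (TGFB4)
log2(227.0/865.6) = -1.931  (CASP7)
log2(32.70/132.6) = -2.020  (JUN3)
log2(0.139/0.960) = -2.788  (GATA3)
log2(3.240/2.178) = 0.573  (KLF3)
log2(275.9/2440) = -3.145  (FOX10)
log2(2.746/2.053) = 0.420  (HOXA12)
log2(7.200/0.588) = 3.614  (ABCB6)
FOX10 is most strongly downregulated.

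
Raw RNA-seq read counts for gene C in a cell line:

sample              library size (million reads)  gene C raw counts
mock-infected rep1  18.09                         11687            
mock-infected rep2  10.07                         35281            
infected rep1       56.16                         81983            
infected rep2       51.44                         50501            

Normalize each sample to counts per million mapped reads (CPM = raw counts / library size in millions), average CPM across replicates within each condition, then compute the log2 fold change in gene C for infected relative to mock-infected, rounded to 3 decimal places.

-0.765

CPM(mock-infected rep1) = 11687 / 18.09 = 646.0475
CPM(mock-infected rep2) = 35281 / 10.07 = 3503.5750
CPM(infected rep1) = 81983 / 56.16 = 1459.8113
CPM(infected rep2) = 50501 / 51.44 = 981.7457
mean CPM(mock-infected) = 2074.8113; mean CPM(infected) = 1220.7785
Fold change = 1220.7785 / 2074.8113 = 0.58838
log2(0.58838) = -0.7652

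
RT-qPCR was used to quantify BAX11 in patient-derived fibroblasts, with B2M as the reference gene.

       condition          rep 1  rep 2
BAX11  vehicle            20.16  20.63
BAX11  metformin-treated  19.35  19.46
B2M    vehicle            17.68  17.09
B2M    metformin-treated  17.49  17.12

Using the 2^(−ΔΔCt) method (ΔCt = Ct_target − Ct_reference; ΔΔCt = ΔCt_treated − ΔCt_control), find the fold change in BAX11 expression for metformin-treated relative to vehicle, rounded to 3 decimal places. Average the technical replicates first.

1.879

Mean Ct: BAX11 vehicle 20.395; BAX11 metformin-treated 19.405; B2M vehicle 17.385; B2M metformin-treated 17.305
ΔCt(vehicle) = 20.395 − 17.385 = 3.010
ΔCt(metformin-treated) = 19.405 − 17.305 = 2.100
ΔΔCt = 2.100 − 3.010 = -0.910
Fold change = 2^(−(-0.910)) = 2^0.910 = 1.8790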